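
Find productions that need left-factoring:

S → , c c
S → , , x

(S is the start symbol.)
Left-factoring is needed when two productions for the same non-terminal
share a common prefix on the right-hand side.

Productions for S:
  S → , c c
  S → , , x

Found common prefix ',' in productions for S

Answer: Yes, S has productions with common prefix ','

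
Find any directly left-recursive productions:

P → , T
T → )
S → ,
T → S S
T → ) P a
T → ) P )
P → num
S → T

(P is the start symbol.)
No direct left recursion

Direct left recursion occurs when N → N α for some non-terminal N (the right-hand side begins with the left-hand side itself).

P → , T: starts with ','
T → ): starts with ')'
S → ,: starts with ','
T → S S: starts with S
T → ) P a: starts with ')'
T → ) P ): starts with ')'
P → num: starts with num
S → T: starts with T

No direct left recursion found.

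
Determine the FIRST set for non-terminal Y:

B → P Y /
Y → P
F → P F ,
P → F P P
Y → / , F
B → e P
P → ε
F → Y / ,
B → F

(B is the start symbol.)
To compute FIRST(Y), examine every production with Y on the left-hand side, reading each right-hand side left to right until a non-nullable symbol is reached.

FIRST sets of the other non-terminals involved (by the same procedure, iterated to a fixed point):
  FIRST(P) = { '/', ε }

From Y → P:
  - P is a non-terminal: add FIRST(P) \ {ε} = { '/' }
    P is nullable and nothing follows, so the whole right-hand side can vanish: ε ∈ FIRST(Y)
From Y → / , F:
  - '/' is a terminal: add '/' and stop

Collecting: FIRST(Y) = { '/', ε }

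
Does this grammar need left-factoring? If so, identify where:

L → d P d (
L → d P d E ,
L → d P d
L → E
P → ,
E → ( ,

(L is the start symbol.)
Yes, L has productions with common prefix 'd P d'

Left-factoring is needed when two productions for the same non-terminal
share a common prefix on the right-hand side.

Productions for L:
  L → d P d (
  L → d P d E ,
  L → d P d
  L → E

Found common prefix 'd P d' in productions for L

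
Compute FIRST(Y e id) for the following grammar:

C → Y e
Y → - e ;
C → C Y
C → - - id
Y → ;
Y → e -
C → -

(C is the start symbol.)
{ '-', ';', 'e' }

FIRST sets of the non-terminals involved (from the grammar, by fixed-point iteration):
  FIRST(Y) = { '-', ';', 'e' }

To compute FIRST(Y e id), process the symbols left to right:
Symbol Y is a non-terminal. Add FIRST(Y) \ {ε} = { '-', ';', 'e' }
Y is not nullable (ε ∉ FIRST(Y)), so stop here.
FIRST(Y e id) = { '-', ';', 'e' }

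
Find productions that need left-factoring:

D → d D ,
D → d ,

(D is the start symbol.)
Yes, D has productions with common prefix 'd'

Left-factoring is needed when two productions for the same non-terminal
share a common prefix on the right-hand side.

Productions for D:
  D → d D ,
  D → d ,

Found common prefix 'd' in productions for D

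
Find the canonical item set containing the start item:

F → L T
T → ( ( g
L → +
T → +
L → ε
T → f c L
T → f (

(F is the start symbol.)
{ [F → . L T], [F' → . F], [L → . +], [L → .] }

First, augment the grammar with F' → F
I₀ = CLOSURE({ [F' → . F] }):
  [F' → . F] has the dot before F: add [F → . L T]
  [F → . L T] has the dot before L: add [L → . +], [L → .]
No further items can be added.

I₀ = { [F → . L T], [F' → . F], [L → . +], [L → .] }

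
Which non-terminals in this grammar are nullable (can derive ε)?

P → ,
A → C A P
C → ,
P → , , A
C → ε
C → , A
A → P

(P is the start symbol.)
A non-terminal is nullable if it can derive ε (the empty string): either it has an ε-production, or it has a production whose right-hand side consists entirely of nullable non-terminals.

ε-productions: C → ε
So C is immediately nullable.
No further non-terminal can be added: every production for the remaining non-terminals contains a terminal or a non-nullable non-terminal.
Nullable = { 'C' }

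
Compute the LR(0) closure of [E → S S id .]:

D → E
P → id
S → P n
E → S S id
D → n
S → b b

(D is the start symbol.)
Start with: [E → S S id .]
The dot is at the end, so nothing is added.

CLOSURE = { [E → S S id .] }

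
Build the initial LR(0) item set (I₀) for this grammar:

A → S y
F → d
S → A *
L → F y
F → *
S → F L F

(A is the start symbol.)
First, augment the grammar with A' → A
I₀ = CLOSURE({ [A' → . A] }):
  [A' → . A] has the dot before A: add [A → . S y]
  [A → . S y] has the dot before S: add [S → . A *], [S → . F L F]
  [S → . F L F] has the dot before F: add [F → . d], [F → . *]
No further items can be added.

I₀ = { [A → . S y], [A' → . A], [F → . *], [F → . d], [S → . A *], [S → . F L F] }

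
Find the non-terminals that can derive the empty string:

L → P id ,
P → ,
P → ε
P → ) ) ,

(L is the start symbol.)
A non-terminal is nullable if it can derive ε (the empty string): either it has an ε-production, or it has a production whose right-hand side consists entirely of nullable non-terminals.

ε-productions: P → ε
So P is immediately nullable.
No further non-terminal can be added: every production for the remaining non-terminals contains a terminal or a non-nullable non-terminal.
Nullable = { 'P' }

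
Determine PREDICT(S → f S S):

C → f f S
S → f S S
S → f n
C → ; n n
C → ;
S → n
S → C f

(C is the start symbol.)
{ 'f' }

PREDICT(S → f S S) = (FIRST(RHS) \ {ε}) ∪ (FOLLOW(S) if ε ∈ FIRST(RHS), i.e. RHS ⇒* ε)
FIRST(f S S) = { 'f' }
ε ∉ FIRST(f S S), so FOLLOW(S) is not added.
PREDICT(S → f S S) = { 'f' }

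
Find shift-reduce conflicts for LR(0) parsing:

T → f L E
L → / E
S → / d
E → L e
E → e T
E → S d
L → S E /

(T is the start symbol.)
No shift-reduce conflicts

Augment with T' → T and build the canonical LR(0) collection (I0 = CLOSURE({[T' → . T]}), then GOTO on every symbol after a dot until no new states appear). It has 17 states:
  I0: { [T → . f L E], [T' → . T] }  — shift
  I1: { [T' → T .] }  — accept
  I2: { [L → . / E], [L → . S E /], [S → . / d], [T → f . L E] }  — shift
  I3: { [E → . L e], [E → . S d], [E → . e T], [L → . / E], [L → . S E /], [L → / . E], [S → . / d], [S → / . d] }  — shift
  I4: { [E → . L e], [E → . S d], [E → . e T], [L → . / E], [L → . S E /], [S → . / d], [T → f L . E] }  — shift
  I5: { [E → . L e], [E → . S d], [E → . e T], [L → . / E], [L → . S E /], [L → S . E /], [S → . / d] }  — shift
  I6: { [L → S E . /] }  — shift
  I7: { [E → L . e] }  — shift
  I8: { [E → . L e], [E → . S d], [E → . e T], [E → S . d], [L → . / E], [L → . S E /], [L → S . E /], [S → . / d] }  — shift
  I9: { [E → e . T], [T → . f L E] }  — shift
  I10: { [E → e T .] }  — reduce
  I11: { [E → S d .] }  — reduce
  I12: { [E → L e .] }  — reduce
  I13: { [L → S E / .] }  — reduce
  I14: { [T → f L E .] }  — reduce
  I15: { [L → / E .] }  — reduce
  I16: { [S → / d .] }  — reduce

No state contains both a complete item and a shift item.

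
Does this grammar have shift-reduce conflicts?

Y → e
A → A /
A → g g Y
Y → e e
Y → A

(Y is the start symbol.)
A shift-reduce conflict occurs when an LR(0) state has both:
  - a complete (reduce) item [A → α .] (dot at the end), and
  - a shift item [B → β . c γ] (dot before a terminal).

Augment with Y' → Y and build the canonical LR(0) collection (I0 = CLOSURE({[Y' → . Y]}), then GOTO on every symbol after a dot until no new states appear). It has 9 states:
  I0: { [A → . A /], [A → . g g Y], [Y → . A], [Y → . e e], [Y → . e], [Y' → . Y] }  — shift
  I1: { [A → A . /], [Y → A .] }  — shift, reduce
  I2: { [Y' → Y .] }  — accept
  I3: { [Y → e . e], [Y → e .] }  — shift, reduce
  I4: { [A → g . g Y] }  — shift
  I5: { [A → . A /], [A → . g g Y], [A → g g . Y], [Y → . A], [Y → . e e], [Y → . e] }  — shift
  I6: { [A → g g Y .] }  — reduce
  I7: { [Y → e e .] }  — reduce
  I8: { [A → A / .] }  — reduce

I1 contains reduce item [Y → A .] and shift item [A → A . /] — shift-reduce conflict.
I3 contains reduce item [Y → e .] and shift item [Y → e . e] — shift-reduce conflict.

Answer: Yes — I1: [Y → A .] vs [A → A . /]; I3: [Y → e .] vs [Y → e . e]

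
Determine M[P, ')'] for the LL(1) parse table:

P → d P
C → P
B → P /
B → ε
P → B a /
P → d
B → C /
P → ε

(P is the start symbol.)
To find M[P, ')'], we find productions for P where ')' is in the predict set (PREDICT(N → α) = (FIRST(α) \ {ε}) ∪ (FOLLOW(N) if α ⇒* ε)).

Relevant sets:
  FIRST(B) = { '/', 'a', 'd', ε }
  FOLLOW(P) = { $, '/' }

P → d P: PREDICT = { 'd' }
P → B a /: PREDICT = { '/', 'a', 'd' }
P → d: PREDICT = { 'd' }
P → ε: PREDICT = { $, '/' }

M[P, ')'] is empty (no production applies)

Answer: Empty (error entry)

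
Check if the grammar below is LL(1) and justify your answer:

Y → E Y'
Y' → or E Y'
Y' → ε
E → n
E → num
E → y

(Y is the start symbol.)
A grammar is LL(1) if for each non-terminal N with multiple productions, the predict sets of those productions are pairwise disjoint, where PREDICT(N → α) = (FIRST(α) \ {ε}) ∪ (FOLLOW(N) if α ⇒* ε).

Relevant sets:
  FOLLOW(Y') = { $ }

For Y':
  PREDICT(Y' → or E Y') = { 'or' }
  PREDICT(Y' → ε) = { $ }
For E:
  PREDICT(E → n) = { 'n' }
  PREDICT(E → num) = { 'num' }
  PREDICT(E → y) = { 'y' }
Y has a single production, so nothing to check there.

All predict sets are disjoint. The grammar IS LL(1).

Answer: Yes, the grammar is LL(1).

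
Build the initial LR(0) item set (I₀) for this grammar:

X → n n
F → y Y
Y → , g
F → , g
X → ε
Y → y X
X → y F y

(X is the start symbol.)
First, augment the grammar with X' → X
I₀ = CLOSURE({ [X' → . X] }):
  [X' → . X] has the dot before X: add [X → . n n], [X → .], [X → . y F y]
No further items can be added.

I₀ = { [X → . n n], [X → . y F y], [X → .], [X' → . X] }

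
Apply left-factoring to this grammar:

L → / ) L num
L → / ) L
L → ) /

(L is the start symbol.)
L → / ) L L'
L' → num
L' → ε
L → ) /

Left-factoring transforms A → αβ₁ | αβ₂ into A → αA' and A' → β₁ | β₂
(α is the longest common prefix among the alternatives). Repeat until
no nonterminal has two alternatives with a common prefix.

Round 1: L has alternatives sharing prefix '/ ) L'. Introduce L': L → / ) L L'
  Add: L' → num
  Add: L' → ε

No remaining common prefixes — done.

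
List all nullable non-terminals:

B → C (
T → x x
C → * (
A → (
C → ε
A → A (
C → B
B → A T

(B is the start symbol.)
ε-productions: C → ε
So C is immediately nullable.
No further non-terminal can be added: every production for the remaining non-terminals contains a terminal or a non-nullable non-terminal.
Nullable = { 'C' }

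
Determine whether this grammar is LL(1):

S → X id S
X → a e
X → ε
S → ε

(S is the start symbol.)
A grammar is LL(1) if for each non-terminal N with multiple productions, the predict sets of those productions are pairwise disjoint, where PREDICT(N → α) = (FIRST(α) \ {ε}) ∪ (FOLLOW(N) if α ⇒* ε).

Relevant sets:
  FIRST(X) = { 'a', ε }
  FOLLOW(S) = { $ }
  FOLLOW(X) = { 'id' }

For S:
  PREDICT(S → X id S) = { 'a', 'id' }
  PREDICT(S → ε) = { $ }
For X:
  PREDICT(X → a e) = { 'a' }
  PREDICT(X → ε) = { 'id' }

All predict sets are disjoint. The grammar IS LL(1).

Answer: Yes, the grammar is LL(1).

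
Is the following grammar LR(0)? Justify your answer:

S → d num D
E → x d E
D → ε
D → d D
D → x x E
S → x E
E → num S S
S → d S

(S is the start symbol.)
A grammar is LR(0) if no state in the canonical LR(0) collection has:
  - both a shift item (dot before a terminal) and a complete item (shift-reduce conflict), or
  - two or more complete items (reduce-reduce conflict; the accept item [S' → S .] counts as a complete item here).

Augment with S' → S and build the canonical LR(0) collection (I0 = CLOSURE({[S' → . S]}), then GOTO on every symbol after a dot until no new states appear). It has 19 states:
  I0: { [S → . d S], [S → . d num D], [S → . x E], [S' → . S] }  — shift
  I1: { [S' → S .] }  — accept
  I2: { [S → . d S], [S → . d num D], [S → . x E], [S → d . S], [S → d . num D] }  — shift
  I3: { [E → . num S S], [E → . x d E], [S → x . E] }  — shift
  I4: { [S → x E .] }  — reduce
  I5: { [E → num . S S], [S → . d S], [S → . d num D], [S → . x E] }  — shift
  I6: { [E → x . d E] }  — shift
  I7: { [E → . num S S], [E → . x d E], [E → x d . E] }  — shift
  I8: { [E → x d E .] }  — reduce
  I9: { [E → num S . S], [S → . d S], [S → . d num D], [S → . x E] }  — shift
  I10: { [E → num S S .] }  — reduce
  I11: { [S → d S .] }  — reduce
  I12: { [D → . d D], [D → . x x E], [D → .], [S → d num . D] }  — shift, reduce
  I13: { [S → d num D .] }  — reduce
  I14: { [D → . d D], [D → . x x E], [D → .], [D → d . D] }  — shift, reduce
  I15: { [D → x . x E] }  — shift
  I16: { [D → x x . E], [E → . num S S], [E → . x d E] }  — shift
  I17: { [D → x x E .] }  — reduce
  I18: { [D → d D .] }  — reduce

Conflict in state I12:
  Shift-reduce conflict between [D → .] and [D → . d D]
So the grammar is NOT LR(0).

Answer: No. Shift-reduce conflict between [D → .] and [D → . d D]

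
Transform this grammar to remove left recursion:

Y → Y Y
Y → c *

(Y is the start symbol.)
Y → c * Y'
Y' → Y Y'
Y' → ε

Y is directly left-recursive. The standard transformation for
  A → A α₁ | ... | A α_m | β₁ | ... | β_n
is
  A  → β₁ A' | ... | β_n A'
  A' → α₁ A' | ... | α_m A' | ε

Y → c * becomes Y → c * Y'
Y → Y Y becomes Y' → Y Y'
Add Y' → ε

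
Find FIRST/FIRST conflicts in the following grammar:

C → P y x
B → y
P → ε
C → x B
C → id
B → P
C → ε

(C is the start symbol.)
A FIRST/FIRST conflict occurs when two productions N → α and N → β for the same non-terminal have FIRST(α) ∩ FIRST(β) ≠ ∅ (with ε ∈ FIRST of a nullable right-hand side, so two nullable alternatives also conflict).

FIRST sets of the non-terminals at (or reachable through a nullable prefix from) the front of some alternative:
  FIRST(P) = { ε }

Productions for C:
  C → P y x: FIRST = { 'y' }
  C → x B: FIRST = { 'x' }
  C → id: FIRST = { 'id' }
  C → ε: FIRST = { ε }
Productions for B:
  B → y: FIRST = { 'y' }
  B → P: FIRST = { ε }
P has only one production, so no FIRST/FIRST conflict is possible there.

All alternatives of each non-terminal have pairwise disjoint FIRST sets.

Answer: No FIRST/FIRST conflicts.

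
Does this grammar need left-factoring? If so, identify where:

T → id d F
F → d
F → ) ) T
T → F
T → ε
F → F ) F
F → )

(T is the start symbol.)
Left-factoring is needed when two productions for the same non-terminal
share a common prefix on the right-hand side.

Productions for T:
  T → id d F
  T → F
  T → ε
Productions for F:
  F → d
  F → ) ) T
  F → F ) F
  F → )

Found common prefix ')' in productions for F

Answer: Yes, F has productions with common prefix ')'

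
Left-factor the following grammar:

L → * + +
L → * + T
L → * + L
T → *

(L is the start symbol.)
L → * + L'
L' → +
L' → T
L' → L
T → *

Left-factoring transforms A → αβ₁ | αβ₂ into A → αA' and A' → β₁ | β₂
(α is the longest common prefix among the alternatives). Repeat until
no nonterminal has two alternatives with a common prefix.

Round 1: L has alternatives sharing prefix '* +'. Introduce L': L → * + L'
  Add: L' → +
  Add: L' → T
  Add: L' → L

No remaining common prefixes — done.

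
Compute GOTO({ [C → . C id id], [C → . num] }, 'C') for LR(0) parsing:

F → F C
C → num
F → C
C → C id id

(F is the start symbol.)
{ [C → C . id id] }

GOTO(I, 'C') = CLOSURE({ [A → αX.β] : [A → α.Xβ] ∈ I, X = 'C' })

Items with dot before 'C', with the dot advanced:
  [C → . C id id] → [C → C . id id]
Closure adds nothing (no advanced item has the dot before a non-terminal).

GOTO = { [C → C . id id] }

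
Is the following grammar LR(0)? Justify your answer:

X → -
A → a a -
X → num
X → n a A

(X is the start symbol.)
Augment with X' → X and build the canonical LR(0) collection (I0 = CLOSURE({[X' → . X]}), then GOTO on every symbol after a dot until no new states appear). It has 10 states:
  I0: { [X → . -], [X → . n a A], [X → . num], [X' → . X] }  — shift
  I1: { [X → - .] }  — reduce
  I2: { [X' → X .] }  — accept
  I3: { [X → n . a A] }  — shift
  I4: { [X → num .] }  — reduce
  I5: { [A → . a a -], [X → n a . A] }  — shift
  I6: { [X → n a A .] }  — reduce
  I7: { [A → a . a -] }  — shift
  I8: { [A → a a . -] }  — shift
  I9: { [A → a a - .] }  — reduce

Every state is either a pure shift/goto state or contains exactly one complete item and nothing to shift — no conflicts. The grammar is LR(0).

Answer: Yes, the grammar is LR(0)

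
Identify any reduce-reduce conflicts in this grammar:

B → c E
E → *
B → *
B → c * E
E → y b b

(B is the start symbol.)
No reduce-reduce conflicts

Augment with B' → B and build the canonical LR(0) collection (I0 = CLOSURE({[B' → . B]}), then GOTO on every symbol after a dot until no new states appear). It has 11 states:
  I0: { [B → . *], [B → . c * E], [B → . c E], [B' → . B] }  — shift
  I1: { [B → * .] }  — reduce
  I2: { [B' → B .] }  — accept
  I3: { [B → c . * E], [B → c . E], [E → . *], [E → . y b b] }  — shift
  I4: { [B → c * . E], [E → * .], [E → . *], [E → . y b b] }  — shift, reduce
  I5: { [B → c E .] }  — reduce
  I6: { [E → y . b b] }  — shift
  I7: { [E → y b . b] }  — shift
  I8: { [E → y b b .] }  — reduce
  I9: { [E → * .] }  — reduce
  I10: { [B → c * E .] }  — reduce

No state contains more than one complete item.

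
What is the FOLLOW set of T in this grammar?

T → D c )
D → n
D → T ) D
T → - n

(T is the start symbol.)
T is the start symbol, so $ ∈ FOLLOW(T).
In D → T ) D: T is followed by ')' D, add FIRST(')' D) \ {ε} = { ')' }

Taking the union: FOLLOW(T) = { $, ')' }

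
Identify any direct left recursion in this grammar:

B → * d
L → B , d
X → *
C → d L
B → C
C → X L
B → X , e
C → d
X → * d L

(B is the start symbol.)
No direct left recursion

B → * d: starts with '*'
L → B , d: starts with B
X → *: starts with '*'
C → d L: starts with d
B → C: starts with C
C → X L: starts with X
B → X , e: starts with X
C → d: starts with d
X → * d L: starts with '*'

No direct left recursion found.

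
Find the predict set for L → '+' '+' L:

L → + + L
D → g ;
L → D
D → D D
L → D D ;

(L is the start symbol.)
{ '+' }

PREDICT(L → '+' '+' L) = (FIRST(RHS) \ {ε}) ∪ (FOLLOW(L) if ε ∈ FIRST(RHS), i.e. RHS ⇒* ε)
FIRST('+' '+' L) = { '+' }
ε ∉ FIRST('+' '+' L), so FOLLOW(L) is not added.
PREDICT(L → '+' '+' L) = { '+' }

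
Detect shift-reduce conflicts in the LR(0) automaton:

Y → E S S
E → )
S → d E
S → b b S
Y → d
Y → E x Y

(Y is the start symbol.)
No shift-reduce conflicts

A shift-reduce conflict occurs when an LR(0) state has both:
  - a complete (reduce) item [A → α .] (dot at the end), and
  - a shift item [B → β . c γ] (dot before a terminal).

Augment with Y' → Y and build the canonical LR(0) collection (I0 = CLOSURE({[Y' → . Y]}), then GOTO on every symbol after a dot until no new states appear). It has 14 states:
  I0: { [E → . )], [Y → . E S S], [Y → . E x Y], [Y → . d], [Y' → . Y] }  — shift
  I1: { [E → ) .] }  — reduce
  I2: { [S → . b b S], [S → . d E], [Y → E . S S], [Y → E . x Y] }  — shift
  I3: { [Y' → Y .] }  — accept
  I4: { [Y → d .] }  — reduce
  I5: { [S → . b b S], [S → . d E], [Y → E S . S] }  — shift
  I6: { [S → b . b S] }  — shift
  I7: { [E → . )], [S → d . E] }  — shift
  I8: { [E → . )], [Y → . E S S], [Y → . E x Y], [Y → . d], [Y → E x . Y] }  — shift
  I9: { [Y → E x Y .] }  — reduce
  I10: { [S → d E .] }  — reduce
  I11: { [S → . b b S], [S → . d E], [S → b b . S] }  — shift
  I12: { [S → b b S .] }  — reduce
  I13: { [Y → E S S .] }  — reduce

No state contains both a complete item and a shift item.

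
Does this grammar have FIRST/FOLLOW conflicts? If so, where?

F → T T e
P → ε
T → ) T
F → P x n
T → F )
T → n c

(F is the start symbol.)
A FIRST/FOLLOW conflict occurs when a non-terminal N has a nullable alternative N → β (β ⇒* ε) and another alternative N → α with FIRST(α) ∩ FOLLOW(N) ≠ ∅: on such a lookahead the parser cannot decide between expanding α and letting N vanish via β.

Nullable non-terminals: P.
P has a nullable alternative but only one production, so nothing to check.

F, T have no nullable alternative, so no FIRST/FOLLOW check is needed there.

No FIRST/FOLLOW conflicts found.

Answer: No FIRST/FOLLOW conflicts.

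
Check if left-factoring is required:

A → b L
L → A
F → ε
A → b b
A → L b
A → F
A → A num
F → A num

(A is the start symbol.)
Yes, A has productions with common prefix 'b'

Left-factoring is needed when two productions for the same non-terminal
share a common prefix on the right-hand side.

Productions for A:
  A → b L
  A → b b
  A → L b
  A → F
  A → A num
Productions for F:
  F → ε
  F → A num

Found common prefix 'b' in productions for A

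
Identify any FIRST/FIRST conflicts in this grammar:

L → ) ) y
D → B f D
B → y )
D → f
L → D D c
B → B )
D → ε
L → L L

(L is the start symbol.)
Yes. L → ')' ')' y / L → L L on { ')' }; L → D D c / L → L L on { 'c', 'f', 'y' }; B → y ')' / B → B ')' on { 'y' }

A FIRST/FIRST conflict occurs when two productions N → α and N → β for the same non-terminal have FIRST(α) ∩ FIRST(β) ≠ ∅ (with ε ∈ FIRST of a nullable right-hand side, so two nullable alternatives also conflict).

FIRST sets of the non-terminals at (or reachable through a nullable prefix from) the front of some alternative:
  FIRST(D) = { 'f', 'y', ε }
  FIRST(L) = { ')', 'c', 'f', 'y' }
  FIRST(B) = { 'y' }

Productions for L:
  L → ) ) y: FIRST = { ')' }
  L → D D c: FIRST = { 'c', 'f', 'y' }
  L → L L: FIRST = { ')', 'c', 'f', 'y' }
Productions for D:
  D → B f D: FIRST = { 'y' }
  D → f: FIRST = { 'f' }
  D → ε: FIRST = { ε }
Productions for B:
  B → y ): FIRST = { 'y' }
  B → B ): FIRST = { 'y' }

Conflict for L: L → ) ) y and L → L L
  Overlap: { ')' }
Conflict for L: L → D D c and L → L L
  Overlap: { 'c', 'f', 'y' }
Conflict for B: B → y ) and B → B )
  Overlap: { 'y' }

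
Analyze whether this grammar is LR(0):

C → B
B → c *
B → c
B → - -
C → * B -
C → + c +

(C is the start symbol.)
A grammar is LR(0) if no state in the canonical LR(0) collection has:
  - both a shift item (dot before a terminal) and a complete item (shift-reduce conflict), or
  - two or more complete items (reduce-reduce conflict; the accept item [C' → C .] counts as a complete item here).

Augment with C' → C and build the canonical LR(0) collection (I0 = CLOSURE({[C' → . C]}), then GOTO on every symbol after a dot until no new states appear). It has 13 states:
  I0: { [B → . - -], [B → . c *], [B → . c], [C → . * B -], [C → . + c +], [C → . B], [C' → . C] }  — shift
  I1: { [B → . - -], [B → . c *], [B → . c], [C → * . B -] }  — shift
  I2: { [C → + . c +] }  — shift
  I3: { [B → - . -] }  — shift
  I4: { [C → B .] }  — reduce
  I5: { [C' → C .] }  — accept
  I6: { [B → c . *], [B → c .] }  — shift, reduce
  I7: { [B → c * .] }  — reduce
  I8: { [B → - - .] }  — reduce
  I9: { [C → + c . +] }  — shift
  I10: { [C → + c + .] }  — reduce
  I11: { [C → * B . -] }  — shift
  I12: { [C → * B - .] }  — reduce

Conflict in state I6:
  Shift-reduce conflict between [B → c .] and [B → c . *]
So the grammar is NOT LR(0).

Answer: No. Shift-reduce conflict between [B → c .] and [B → c . *]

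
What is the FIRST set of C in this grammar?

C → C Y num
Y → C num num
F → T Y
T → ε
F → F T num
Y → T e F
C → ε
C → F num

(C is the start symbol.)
{ 'e', 'num', ε }

To compute FIRST(C), examine every production with C on the left-hand side, reading each right-hand side left to right until a non-nullable symbol is reached.

FIRST sets of the other non-terminals involved (by the same procedure, iterated to a fixed point):
  FIRST(Y) = { 'e', 'num' }
  FIRST(F) = { 'e', 'num' }

From C → C Y num:
  - C is the symbol being defined: contributes nothing new
    C is nullable, so continue to the next symbol
  - Y is a non-terminal: add FIRST(Y) \ {ε} = { 'e', 'num' }
    Y is not nullable, so stop
From C → ε:
  - ε-production, so ε ∈ FIRST(C)
From C → F num:
  - F is a non-terminal: add FIRST(F) \ {ε} = { 'e', 'num' }
    F is not nullable, so stop

Collecting: FIRST(C) = { 'e', 'num', ε }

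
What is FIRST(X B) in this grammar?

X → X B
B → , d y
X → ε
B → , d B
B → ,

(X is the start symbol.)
FIRST sets of the non-terminals involved (from the grammar, by fixed-point iteration):
  FIRST(X) = { ',', ε }
  FIRST(B) = { ',' }

To compute FIRST(X B), process the symbols left to right:
Symbol X is a non-terminal. Add FIRST(X) \ {ε} = { ',' }
X is nullable (ε ∈ FIRST(X)), continue to the next symbol.
Symbol B is a non-terminal. Add FIRST(B) \ {ε} = { ',' }
B is not nullable (ε ∉ FIRST(B)), so stop here.
FIRST(X B) = { ',' }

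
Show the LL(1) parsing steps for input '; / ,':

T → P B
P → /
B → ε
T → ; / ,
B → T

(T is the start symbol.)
LL(1) parsing maintains a stack (initially the start symbol over $) and the input. At each step: if the stack top is a terminal, match it against the current input token; if it is a non-terminal N, replace it with the RHS of M[N, lookahead] (the unique production whose predict set contains the lookahead).

Stack is shown with the top on the left.

Stack    Input    Action
------------------------
T $      ; / , $  output T → ; / ,
; / , $  ; / , $  match ';'
/ , $    / , $    match '/'
, $      , $      match ','
$        $        accept

The string is accepted.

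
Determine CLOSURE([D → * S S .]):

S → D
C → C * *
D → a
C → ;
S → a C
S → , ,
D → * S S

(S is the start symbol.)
To compute CLOSURE, for each item [A → α.Bβ] where B is a non-terminal, add [B → .γ] for all productions B → γ; repeat for the newly added items until nothing changes.

Start with: [D → * S S .]
The dot is at the end, so nothing is added.

CLOSURE = { [D → * S S .] }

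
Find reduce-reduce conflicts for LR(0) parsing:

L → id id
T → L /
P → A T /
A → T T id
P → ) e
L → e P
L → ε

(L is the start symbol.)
No reduce-reduce conflicts

A reduce-reduce conflict occurs when an LR(0) state has two complete items [A → α .] and [B → β .] — both call for a reduction, and with no lookahead the parser cannot choose between them.

Augment with L' → L and build the canonical LR(0) collection (I0 = CLOSURE({[L' → . L]}), then GOTO on every symbol after a dot until no new states appear). It has 16 states:
  I0: { [L → . e P], [L → . id id], [L → .], [L' → . L] }  — shift, reduce
  I1: { [L' → L .] }  — accept
  I2: { [A → . T T id], [L → . e P], [L → . id id], [L → .], [L → e . P], [P → . ) e], [P → . A T /], [T → . L /] }  — shift, reduce
  I3: { [L → id . id] }  — shift
  I4: { [L → id id .] }  — reduce
  I5: { [P → ) . e] }  — shift
  I6: { [L → . e P], [L → . id id], [L → .], [P → A . T /], [T → . L /] }  — shift, reduce
  I7: { [T → L . /] }  — shift
  I8: { [L → e P .] }  — reduce
  I9: { [A → T . T id], [L → . e P], [L → . id id], [L → .], [T → . L /] }  — shift, reduce
  I10: { [A → T T . id] }  — shift
  I11: { [A → T T id .] }  — reduce
  I12: { [T → L / .] }  — reduce
  I13: { [P → A T . /] }  — shift
  I14: { [P → A T / .] }  — reduce
  I15: { [P → ) e .] }  — reduce

No state contains more than one complete item.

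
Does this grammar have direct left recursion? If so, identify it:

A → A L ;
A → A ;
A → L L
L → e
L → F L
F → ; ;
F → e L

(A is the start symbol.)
Direct left recursion occurs when N → N α for some non-terminal N (the right-hand side begins with the left-hand side itself).

A → A L ;: LEFT RECURSIVE (starts with A)
A → A ;: LEFT RECURSIVE (starts with A)
A → L L: starts with L
L → e: starts with e
L → F L: starts with F
F → ; ;: starts with ';'
F → e L: starts with e

The grammar has direct left recursion on: A.

Answer: Yes, A is left-recursive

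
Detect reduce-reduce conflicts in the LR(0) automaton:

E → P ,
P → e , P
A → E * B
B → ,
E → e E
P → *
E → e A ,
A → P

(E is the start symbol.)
No reduce-reduce conflicts

A reduce-reduce conflict occurs when an LR(0) state has two complete items [A → α .] and [B → β .] — both call for a reduction, and with no lookahead the parser cannot choose between them.

Augment with E' → E and build the canonical LR(0) collection (I0 = CLOSURE({[E' → . E]}), then GOTO on every symbol after a dot until no new states appear). It has 16 states:
  I0: { [E → . P ,], [E → . e A ,], [E → . e E], [E' → . E], [P → . *], [P → . e , P] }  — shift
  I1: { [P → * .] }  — reduce
  I2: { [E' → E .] }  — accept
  I3: { [E → P . ,] }  — shift
  I4: { [A → . E * B], [A → . P], [E → . P ,], [E → . e A ,], [E → . e E], [E → e . A ,], [E → e . E], [P → . *], [P → . e , P], [P → e . , P] }  — shift
  I5: { [P → . *], [P → . e , P], [P → e , . P] }  — shift
  I6: { [E → e A . ,] }  — shift
  I7: { [A → E . * B], [E → e E .] }  — shift, reduce
  I8: { [A → P .], [E → P . ,] }  — shift, reduce
  I9: { [E → P , .] }  — reduce
  I10: { [A → E * . B], [B → . ,] }  — shift
  I11: { [B → , .] }  — reduce
  I12: { [A → E * B .] }  — reduce
  I13: { [E → e A , .] }  — reduce
  I14: { [P → e , P .] }  — reduce
  I15: { [P → e . , P] }  — shift

No state contains more than one complete item.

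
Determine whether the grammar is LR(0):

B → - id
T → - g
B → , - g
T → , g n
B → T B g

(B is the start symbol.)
Augment with B' → B and build the canonical LR(0) collection (I0 = CLOSURE({[B' → . B]}), then GOTO on every symbol after a dot until no new states appear). It has 13 states:
  I0: { [B → . , - g], [B → . - id], [B → . T B g], [B' → . B], [T → . , g n], [T → . - g] }  — shift
  I1: { [B → , . - g], [T → , . g n] }  — shift
  I2: { [B → - . id], [T → - . g] }  — shift
  I3: { [B' → B .] }  — accept
  I4: { [B → . , - g], [B → . - id], [B → . T B g], [B → T . B g], [T → . , g n], [T → . - g] }  — shift
  I5: { [B → T B . g] }  — shift
  I6: { [B → T B g .] }  — reduce
  I7: { [T → - g .] }  — reduce
  I8: { [B → - id .] }  — reduce
  I9: { [B → , - . g] }  — shift
  I10: { [T → , g . n] }  — shift
  I11: { [T → , g n .] }  — reduce
  I12: { [B → , - g .] }  — reduce

Every state is either a pure shift/goto state or contains exactly one complete item and nothing to shift — no conflicts. The grammar is LR(0).

Answer: Yes, the grammar is LR(0)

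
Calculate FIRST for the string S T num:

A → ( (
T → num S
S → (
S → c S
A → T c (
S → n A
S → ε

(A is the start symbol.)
{ '(', 'c', 'n', 'num' }

FIRST sets of the non-terminals involved (from the grammar, by fixed-point iteration):
  FIRST(S) = { '(', 'c', 'n', ε }
  FIRST(T) = { 'num' }

To compute FIRST(S T num), process the symbols left to right:
Symbol S is a non-terminal. Add FIRST(S) \ {ε} = { '(', 'c', 'n' }
S is nullable (ε ∈ FIRST(S)), continue to the next symbol.
Symbol T is a non-terminal. Add FIRST(T) \ {ε} = { 'num' }
T is not nullable (ε ∉ FIRST(T)), so stop here.
FIRST(S T num) = { '(', 'c', 'n', 'num' }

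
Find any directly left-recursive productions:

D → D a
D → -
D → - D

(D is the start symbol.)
Direct left recursion occurs when N → N α for some non-terminal N (the right-hand side begins with the left-hand side itself).

D → D a: LEFT RECURSIVE (starts with D)
D → -: starts with '-'
D → - D: starts with '-'

The grammar has direct left recursion on: D.

Answer: Yes, D is left-recursive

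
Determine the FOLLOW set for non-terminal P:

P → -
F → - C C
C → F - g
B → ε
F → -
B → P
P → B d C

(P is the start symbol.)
{ $, 'd' }

To compute FOLLOW(P), find every occurrence of P on a right-hand side N → α P β: add FIRST(β) \ {ε}, and if β is empty or nullable also add FOLLOW(N). Iterate to a fixed point.

P is the start symbol, so $ ∈ FOLLOW(P).
In B → P: P is at the end, add FOLLOW(B)

The FOLLOW sets referred to above (computed the same way, to a fixed point):
  FOLLOW(B) = { 'd' }

Taking the union: FOLLOW(P) = { $, 'd' }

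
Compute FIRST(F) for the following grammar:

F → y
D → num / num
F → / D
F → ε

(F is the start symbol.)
To compute FIRST(F), examine every production with F on the left-hand side, reading each right-hand side left to right until a non-nullable symbol is reached.

From F → y:
  - y is a terminal: add 'y' and stop
From F → / D:
  - '/' is a terminal: add '/' and stop
From F → ε:
  - ε-production, so ε ∈ FIRST(F)

Collecting: FIRST(F) = { '/', 'y', ε }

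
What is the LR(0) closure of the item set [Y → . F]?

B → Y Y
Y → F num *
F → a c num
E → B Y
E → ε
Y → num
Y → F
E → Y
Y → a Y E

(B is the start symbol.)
To compute CLOSURE, for each item [A → α.Bβ] where B is a non-terminal, add [B → .γ] for all productions B → γ; repeat for the newly added items until nothing changes.

Start with: [Y → . F]
  [Y → . F] has the dot before F: add [F → . a c num]
No further items can be added.

CLOSURE = { [F → . a c num], [Y → . F] }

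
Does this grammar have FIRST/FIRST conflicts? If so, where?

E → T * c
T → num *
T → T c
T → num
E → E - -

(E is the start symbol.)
Yes. E → T '*' c / E → E '-' '-' on { 'num' }; T → num '*' / T → T c on { 'num' }; T → num '*' / T → num on { 'num' }; T → T c / T → num on { 'num' }

FIRST sets of the non-terminals at (or reachable through a nullable prefix from) the front of some alternative:
  FIRST(T) = { 'num' }
  FIRST(E) = { 'num' }

Productions for E:
  E → T * c: FIRST = { 'num' }
  E → E - -: FIRST = { 'num' }
Productions for T:
  T → num *: FIRST = { 'num' }
  T → T c: FIRST = { 'num' }
  T → num: FIRST = { 'num' }

Conflict for E: E → T * c and E → E - -
  Overlap: { 'num' }
Conflict for T: T → num * and T → T c
  Overlap: { 'num' }
Conflict for T: T → num * and T → num
  Overlap: { 'num' }
Conflict for T: T → T c and T → num
  Overlap: { 'num' }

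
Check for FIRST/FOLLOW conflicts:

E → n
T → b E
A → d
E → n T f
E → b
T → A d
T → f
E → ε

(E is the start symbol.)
No FIRST/FOLLOW conflicts.

A FIRST/FOLLOW conflict occurs when a non-terminal N has a nullable alternative N → β (β ⇒* ε) and another alternative N → α with FIRST(α) ∩ FOLLOW(N) ≠ ∅: on such a lookahead the parser cannot decide between expanding α and letting N vanish via β.

Nullable non-terminals: E.

E: nullable alternative(s) E → ε; FOLLOW(E) = { $, 'f' }
  E → n: FIRST \ {ε} = { 'n' } — disjoint from FOLLOW(E)
  E → n T f: FIRST \ {ε} = { 'n' } — disjoint from FOLLOW(E)
  E → b: FIRST \ {ε} = { 'b' } — disjoint from FOLLOW(E)
  E → ε: FIRST \ {ε} = { } — this is the only nullable alternative, skip

A, T have no nullable alternative, so no FIRST/FOLLOW check is needed there.

No FIRST/FOLLOW conflicts found.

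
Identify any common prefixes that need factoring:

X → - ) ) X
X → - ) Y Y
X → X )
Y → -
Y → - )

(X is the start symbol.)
Left-factoring is needed when two productions for the same non-terminal
share a common prefix on the right-hand side.

Productions for X:
  X → - ) ) X
  X → - ) Y Y
  X → X )
Productions for Y:
  Y → -
  Y → - )

Found common prefix '- )' in productions for X
Found common prefix '-' in productions for Y

Answer: Yes, X has productions with common prefix '- )'; Y has productions with common prefix '-'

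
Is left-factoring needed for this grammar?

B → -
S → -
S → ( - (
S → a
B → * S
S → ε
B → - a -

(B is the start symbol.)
Left-factoring is needed when two productions for the same non-terminal
share a common prefix on the right-hand side.

Productions for B:
  B → -
  B → * S
  B → - a -
Productions for S:
  S → -
  S → ( - (
  S → a
  S → ε

Found common prefix '-' in productions for B

Answer: Yes, B has productions with common prefix '-'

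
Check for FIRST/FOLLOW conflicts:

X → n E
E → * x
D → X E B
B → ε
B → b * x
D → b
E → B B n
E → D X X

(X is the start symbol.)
Nullable non-terminals: B.

B: nullable alternative(s) B → ε; FOLLOW(B) = { 'b', 'n' }
  B → ε: FIRST \ {ε} = { } — this is the only nullable alternative, skip
  B → b * x: FIRST \ {ε} = { 'b' } — overlaps FOLLOW(B) on { 'b' }: CONFLICT

D, E, X have no nullable alternative, so no FIRST/FOLLOW check is needed there.

So the grammar has 1 FIRST/FOLLOW conflict (marked CONFLICT above).

Answer: Yes. B → b '*' x with FOLLOW(B) on { 'b' }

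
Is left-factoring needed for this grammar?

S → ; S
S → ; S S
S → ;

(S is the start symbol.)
Left-factoring is needed when two productions for the same non-terminal
share a common prefix on the right-hand side.

Productions for S:
  S → ; S
  S → ; S S
  S → ;

Found common prefix ';' in productions for S

Answer: Yes, S has productions with common prefix ';'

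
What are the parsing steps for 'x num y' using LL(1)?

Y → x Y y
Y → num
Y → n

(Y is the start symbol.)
LL(1) parsing maintains a stack (initially the start symbol over $) and the input. At each step: if the stack top is a terminal, match it against the current input token; if it is a non-terminal N, replace it with the RHS of M[N, lookahead] (the unique production whose predict set contains the lookahead).

Stack is shown with the top on the left.

Stack    Input      Action
--------------------------
Y $      x num y $  output Y → x Y y
x Y y $  x num y $  match 'x'
Y y $    num y $    output Y → num
num y $  num y $    match 'num'
y $      y $        match 'y'
$        $          accept

The string is accepted.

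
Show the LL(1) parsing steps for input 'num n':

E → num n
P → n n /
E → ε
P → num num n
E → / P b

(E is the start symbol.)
Stack is shown with the top on the left.

Stack    Input    Action
------------------------
E $      num n $  output E → num n
num n $  num n $  match 'num'
n $      n $      match 'n'
$        $        accept

The string is accepted.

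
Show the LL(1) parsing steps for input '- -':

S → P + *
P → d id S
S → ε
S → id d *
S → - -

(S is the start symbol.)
LL(1) parsing maintains a stack (initially the start symbol over $) and the input. At each step: if the stack top is a terminal, match it against the current input token; if it is a non-terminal N, replace it with the RHS of M[N, lookahead] (the unique production whose predict set contains the lookahead).

Stack is shown with the top on the left.

Stack  Input  Action
--------------------
S $    - - $  output S → - -
- - $  - - $  match '-'
- $    - $    match '-'
$      $      accept

The string is accepted.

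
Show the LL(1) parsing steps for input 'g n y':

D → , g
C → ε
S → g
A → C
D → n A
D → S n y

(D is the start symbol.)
LL(1) parsing maintains a stack (initially the start symbol over $) and the input. At each step: if the stack top is a terminal, match it against the current input token; if it is a non-terminal N, replace it with the RHS of M[N, lookahead] (the unique production whose predict set contains the lookahead).

Stack is shown with the top on the left.

Stack    Input    Action
------------------------
D $      g n y $  output D → S n y
S n y $  g n y $  output S → g
g n y $  g n y $  match 'g'
n y $    n y $    match 'n'
y $      y $      match 'y'
$        $        accept

The string is accepted.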